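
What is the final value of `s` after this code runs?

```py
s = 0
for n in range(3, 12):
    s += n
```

n=3: s = 0+3 = 3
n=4: s = 3+4 = 7
n=5: s = 7+5 = 12
n=6: s = 12+6 = 18
n=7: s = 18+7 = 25
n=8: s = 25+8 = 33
n=9: s = 33+9 = 42
n=10: s = 42+10 = 52
n=11: s = 52+11 = 63

63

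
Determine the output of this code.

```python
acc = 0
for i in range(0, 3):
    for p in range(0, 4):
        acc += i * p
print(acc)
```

i=0,p=0: acc = 0+0 = 0
i=0,p=1: acc = 0+0 = 0
i=0,p=2: acc = 0+0 = 0
i=0,p=3: acc = 0+0 = 0
i=1,p=0: acc = 0+0 = 0
i=1,p=1: acc = 0+1 = 1
i=1,p=2: acc = 1+2 = 3
i=1,p=3: acc = 3+3 = 6
i=2,p=0: acc = 6+0 = 6
i=2,p=1: acc = 6+2 = 8
i=2,p=2: acc = 8+4 = 12
i=2,p=3: acc = 12+6 = 18

18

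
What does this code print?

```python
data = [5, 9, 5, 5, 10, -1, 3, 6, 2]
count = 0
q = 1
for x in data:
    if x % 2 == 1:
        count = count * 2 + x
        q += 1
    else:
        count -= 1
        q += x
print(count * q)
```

x=5: odd, count = 0*2+5 = 5; q=2
x=9: odd, count = 5*2+9 = 19; q=3
x=5: odd, count = 19*2+5 = 43; q=4
x=5: odd, count = 43*2+5 = 91; q=5
x=10: not odd, count = 91-1 = 90; q=15
x=-1: odd, count = 90*2+(-1) = 179; q=16
x=3: odd, count = 179*2+3 = 361; q=17
x=6: not odd, count = 361-1 = 360; q=23
x=2: not odd, count = 360-1 = 359; q=25
count*q = 359*25 = 8975

8975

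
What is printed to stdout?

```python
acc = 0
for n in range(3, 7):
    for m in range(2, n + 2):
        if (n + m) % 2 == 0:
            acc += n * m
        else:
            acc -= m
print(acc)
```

104

n=3,m=2: odd sum, acc = 0-2 = -2
n=3,m=3: even sum, acc = (-2)+9 = 7
n=3,m=4: odd sum, acc = 7-4 = 3
n=4,m=2: even sum, acc = 3+8 = 11
n=4,m=3: odd sum, acc = 11-3 = 8
n=4,m=4: even sum, acc = 8+16 = 24
n=4,m=5: odd sum, acc = 24-5 = 19
n=5,m=2: odd sum, acc = 19-2 = 17
n=5,m=3: even sum, acc = 17+15 = 32
n=5,m=4: odd sum, acc = 32-4 = 28
n=5,m=5: even sum, acc = 28+25 = 53
n=5,m=6: odd sum, acc = 53-6 = 47
n=6,m=2: even sum, acc = 47+12 = 59
n=6,m=3: odd sum, acc = 59-3 = 56
n=6,m=4: even sum, acc = 56+24 = 80
n=6,m=5: odd sum, acc = 80-5 = 75
n=6,m=6: even sum, acc = 75+36 = 111
n=6,m=7: odd sum, acc = 111-7 = 104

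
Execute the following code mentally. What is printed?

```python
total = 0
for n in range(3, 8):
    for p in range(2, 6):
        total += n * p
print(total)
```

n=3,p=2: total = 0+6 = 6
n=3,p=3: total = 6+9 = 15
n=3,p=4: total = 15+12 = 27
n=3,p=5: total = 27+15 = 42
n=4,p=2: total = 42+8 = 50
n=4,p=3: total = 50+12 = 62
n=4,p=4: total = 62+16 = 78
n=4,p=5: total = 78+20 = 98
n=5,p=2: total = 98+10 = 108
n=5,p=3: total = 108+15 = 123
n=5,p=4: total = 123+20 = 143
n=5,p=5: total = 143+25 = 168
n=6,p=2: total = 168+12 = 180
n=6,p=3: total = 180+18 = 198
n=6,p=4: total = 198+24 = 222
n=6,p=5: total = 222+30 = 252
n=7,p=2: total = 252+14 = 266
n=7,p=3: total = 266+21 = 287
n=7,p=4: total = 287+28 = 315
n=7,p=5: total = 315+35 = 350

350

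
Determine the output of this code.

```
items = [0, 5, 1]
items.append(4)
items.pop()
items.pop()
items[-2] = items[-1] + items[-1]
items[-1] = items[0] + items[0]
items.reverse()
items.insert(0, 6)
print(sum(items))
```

append 4 → [0, 5, 1, 4]
pop() removes 4 → [0, 5, 1]
pop() removes 1 → [0, 5]
items[-2] = items[-1]+items[-1] = 5+5 = 10 → [10, 5]
items[-1] = items[0]+items[0] = 10+10 = 20 → [10, 20]
reverse → [20, 10]
insert 6 at 0 → [6, 20, 10]
sum = 36

36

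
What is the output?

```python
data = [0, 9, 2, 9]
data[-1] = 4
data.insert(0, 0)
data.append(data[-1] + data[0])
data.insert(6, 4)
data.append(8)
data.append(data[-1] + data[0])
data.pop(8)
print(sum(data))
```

31

data[-1] = 4 → [0, 9, 2, 4]
insert 0 at 0 → [0, 0, 9, 2, 4]
append data[-1]+data[0] = 4+0 = 4 → [0, 0, 9, 2, 4, 4]
insert 4 at 6 → [0, 0, 9, 2, 4, 4, 4]
append 8 → [0, 0, 9, 2, 4, 4, 4, 8]
append data[-1]+data[0] = 8+0 = 8 → [0, 0, 9, 2, 4, 4, 4, 8, 8]
pop(8) removes 8 → [0, 0, 9, 2, 4, 4, 4, 8]
sum = 31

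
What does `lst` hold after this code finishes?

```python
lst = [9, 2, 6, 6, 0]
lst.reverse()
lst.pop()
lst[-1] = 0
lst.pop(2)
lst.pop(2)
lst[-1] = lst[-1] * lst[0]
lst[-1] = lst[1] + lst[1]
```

reverse → [0, 6, 6, 2, 9]
pop() removes 9 → [0, 6, 6, 2]
lst[-1] = 0 → [0, 6, 6, 0]
pop(2) removes 6 → [0, 6, 0]
pop(2) removes 0 → [0, 6]
lst[-1] = lst[-1]*lst[0] = 6*0 = 0 → [0, 0]
lst[-1] = lst[1]+lst[1] = 0+0 = 0 → [0, 0]

[0, 0]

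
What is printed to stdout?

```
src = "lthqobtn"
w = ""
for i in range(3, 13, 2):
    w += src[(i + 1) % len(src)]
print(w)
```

i=3: add src[4]='o' → 'o'
i=5: add src[6]='t' → 'ot'
i=7: add src[0]='l' → 'otl'
i=9: add src[2]='h' → 'otlh'
i=11: add src[4]='o' → 'otlho'

otlho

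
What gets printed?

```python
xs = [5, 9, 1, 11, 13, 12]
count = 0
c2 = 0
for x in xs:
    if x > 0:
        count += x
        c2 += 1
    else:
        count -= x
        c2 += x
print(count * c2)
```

306

x=5: >0, count = 0+5 = 5; c2=1
x=9: >0, count = 5+9 = 14; c2=2
x=1: >0, count = 14+1 = 15; c2=3
x=11: >0, count = 15+11 = 26; c2=4
x=13: >0, count = 26+13 = 39; c2=5
x=12: >0, count = 39+12 = 51; c2=6
count*c2 = 51*6 = 306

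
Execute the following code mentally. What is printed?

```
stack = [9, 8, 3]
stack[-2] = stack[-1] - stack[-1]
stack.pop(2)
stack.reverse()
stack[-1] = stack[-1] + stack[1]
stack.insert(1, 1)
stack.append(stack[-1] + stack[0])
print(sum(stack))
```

stack[-2] = stack[-1]-stack[-1] = 3-3 = 0 → [9, 0, 3]
pop(2) removes 3 → [9, 0]
reverse → [0, 9]
stack[-1] = stack[-1]+stack[1] = 9+9 = 18 → [0, 18]
insert 1 at 1 → [0, 1, 18]
append stack[-1]+stack[0] = 18+0 = 18 → [0, 1, 18, 18]
sum = 37

37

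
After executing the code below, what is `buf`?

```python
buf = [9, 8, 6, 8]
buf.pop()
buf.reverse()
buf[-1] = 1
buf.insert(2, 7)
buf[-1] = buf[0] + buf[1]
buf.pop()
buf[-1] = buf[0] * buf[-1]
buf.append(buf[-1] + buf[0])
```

pop() removes 8 → [9, 8, 6]
reverse → [6, 8, 9]
buf[-1] = 1 → [6, 8, 1]
insert 7 at 2 → [6, 8, 7, 1]
buf[-1] = buf[0]+buf[1] = 6+8 = 14 → [6, 8, 7, 14]
pop() removes 14 → [6, 8, 7]
buf[-1] = buf[0]*buf[-1] = 6*7 = 42 → [6, 8, 42]
append buf[-1]+buf[0] = 42+6 = 48 → [6, 8, 42, 48]

[6, 8, 42, 48]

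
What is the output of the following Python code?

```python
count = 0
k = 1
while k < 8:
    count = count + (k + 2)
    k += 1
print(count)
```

42

k=1: count = 0+3 = 3
k=2: count = 3+4 = 7
k=3: count = 7+5 = 12
k=4: count = 12+6 = 18
k=5: count = 18+7 = 25
k=6: count = 25+8 = 33
k=7: count = 33+9 = 42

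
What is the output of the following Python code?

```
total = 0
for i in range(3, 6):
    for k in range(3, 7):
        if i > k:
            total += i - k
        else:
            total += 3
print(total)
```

i=3,k=3: not 3>3, total = 0+3 = 3
i=3,k=4: not 3>4, total = 3+3 = 6
i=3,k=5: not 3>5, total = 6+3 = 9
i=3,k=6: not 3>6, total = 9+3 = 12
i=4,k=3: 4>3, total = 12+1 = 13
i=4,k=4: not 4>4, total = 13+3 = 16
i=4,k=5: not 4>5, total = 16+3 = 19
i=4,k=6: not 4>6, total = 19+3 = 22
i=5,k=3: 5>3, total = 22+2 = 24
i=5,k=4: 5>4, total = 24+1 = 25
i=5,k=5: not 5>5, total = 25+3 = 28
i=5,k=6: not 5>6, total = 28+3 = 31

31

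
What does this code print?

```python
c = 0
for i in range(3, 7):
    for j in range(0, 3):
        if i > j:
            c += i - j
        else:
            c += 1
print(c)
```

i=3,j=0: 3>0, c = 0+3 = 3
i=3,j=1: 3>1, c = 3+2 = 5
i=3,j=2: 3>2, c = 5+1 = 6
i=4,j=0: 4>0, c = 6+4 = 10
i=4,j=1: 4>1, c = 10+3 = 13
i=4,j=2: 4>2, c = 13+2 = 15
i=5,j=0: 5>0, c = 15+5 = 20
i=5,j=1: 5>1, c = 20+4 = 24
i=5,j=2: 5>2, c = 24+3 = 27
i=6,j=0: 6>0, c = 27+6 = 33
i=6,j=1: 6>1, c = 33+5 = 38
i=6,j=2: 6>2, c = 38+4 = 42

42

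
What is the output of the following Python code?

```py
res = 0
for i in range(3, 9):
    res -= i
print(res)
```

-33

i=3: res = 0-3 = -3
i=4: res = (-3)-4 = -7
i=5: res = (-7)-5 = -12
i=6: res = (-12)-6 = -18
i=7: res = (-18)-7 = -25
i=8: res = (-25)-8 = -33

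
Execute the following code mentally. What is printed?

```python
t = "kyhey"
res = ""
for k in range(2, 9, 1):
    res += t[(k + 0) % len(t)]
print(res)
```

heykyhe

k=2: add t[2]='h' → 'h'
k=3: add t[3]='e' → 'he'
k=4: add t[4]='y' → 'hey'
k=5: add t[0]='k' → 'heyk'
k=6: add t[1]='y' → 'heyky'
k=7: add t[2]='h' → 'heykyh'
k=8: add t[3]='e' → 'heykyhe'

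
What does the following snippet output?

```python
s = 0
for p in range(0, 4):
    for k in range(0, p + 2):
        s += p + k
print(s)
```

p=0,k=0: s = 0+0 = 0
p=0,k=1: s = 0+1 = 1
p=1,k=0: s = 1+1 = 2
p=1,k=1: s = 2+2 = 4
p=1,k=2: s = 4+3 = 7
p=2,k=0: s = 7+2 = 9
p=2,k=1: s = 9+3 = 12
p=2,k=2: s = 12+4 = 16
p=2,k=3: s = 16+5 = 21
p=3,k=0: s = 21+3 = 24
p=3,k=1: s = 24+4 = 28
p=3,k=2: s = 28+5 = 33
p=3,k=3: s = 33+6 = 39
p=3,k=4: s = 39+7 = 46

46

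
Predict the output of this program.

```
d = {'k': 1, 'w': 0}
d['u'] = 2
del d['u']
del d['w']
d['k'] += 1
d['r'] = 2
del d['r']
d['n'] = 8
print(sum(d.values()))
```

10

d['u'] = 2 → {'k': 1, 'w': 0, 'u': 2}
del 'u' → {'k': 1, 'w': 0}
del 'w' → {'k': 1}
d['k'] = 1+1 = 2 → {'k': 2}
d['r'] = 2 → {'k': 2, 'r': 2}
del 'r' → {'k': 2}
d['n'] = 8 → {'k': 2, 'n': 8}
sum of values = 10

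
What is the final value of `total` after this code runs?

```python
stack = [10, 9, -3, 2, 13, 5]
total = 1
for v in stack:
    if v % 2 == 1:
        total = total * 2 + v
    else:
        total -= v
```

v=10: not odd, total = 1-10 = -9
v=9: odd, total = (-9)*2+9 = -9
v=-3: odd, total = (-9)*2+(-3) = -21
v=2: not odd, total = (-21)-2 = -23
v=13: odd, total = (-23)*2+13 = -33
v=5: odd, total = (-33)*2+5 = -61

-61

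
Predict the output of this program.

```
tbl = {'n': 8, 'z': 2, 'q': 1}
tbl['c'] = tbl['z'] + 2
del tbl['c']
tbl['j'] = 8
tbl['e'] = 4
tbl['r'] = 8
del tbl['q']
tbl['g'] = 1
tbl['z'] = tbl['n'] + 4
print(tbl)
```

tbl['c'] = tbl['z']+2 = 4 → {'n': 8, 'z': 2, 'q': 1, 'c': 4}
del 'c' → {'n': 8, 'z': 2, 'q': 1}
tbl['j'] = 8 → {'n': 8, 'z': 2, 'q': 1, 'j': 8}
tbl['e'] = 4 → {'n': 8, 'z': 2, 'q': 1, 'j': 8, 'e': 4}
tbl['r'] = 8 → {'n': 8, 'z': 2, 'q': 1, 'j': 8, 'e': 4, 'r': 8}
del 'q' → {'n': 8, 'z': 2, 'j': 8, 'e': 4, 'r': 8}
tbl['g'] = 1 → {'n': 8, 'z': 2, 'j': 8, 'e': 4, 'r': 8, 'g': 1}
tbl['z'] = tbl['n']+4 = 12 → {'n': 8, 'z': 12, 'j': 8, 'e': 4, 'r': 8, 'g': 1}

{'n': 8, 'z': 12, 'j': 8, 'e': 4, 'r': 8, 'g': 1}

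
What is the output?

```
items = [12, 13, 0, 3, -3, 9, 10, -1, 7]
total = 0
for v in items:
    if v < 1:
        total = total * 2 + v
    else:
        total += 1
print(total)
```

v=12: not <1, total = 0+1 = 1
v=13: not <1, total = 1+1 = 2
v=0: <1, total = 2*2+0 = 4
v=3: not <1, total = 4+1 = 5
v=-3: <1, total = 5*2+(-3) = 7
v=9: not <1, total = 7+1 = 8
v=10: not <1, total = 8+1 = 9
v=-1: <1, total = 9*2+(-1) = 17
v=7: not <1, total = 17+1 = 18

18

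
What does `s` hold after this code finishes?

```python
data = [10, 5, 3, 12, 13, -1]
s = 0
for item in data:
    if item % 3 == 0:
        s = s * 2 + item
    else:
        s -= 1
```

item=10: not %3==0, s = 0-1 = -1
item=5: not %3==0, s = (-1)-1 = -2
item=3: %3==0, s = (-2)*2+3 = -1
item=12: %3==0, s = (-1)*2+12 = 10
item=13: not %3==0, s = 10-1 = 9
item=-1: not %3==0, s = 9-1 = 8

8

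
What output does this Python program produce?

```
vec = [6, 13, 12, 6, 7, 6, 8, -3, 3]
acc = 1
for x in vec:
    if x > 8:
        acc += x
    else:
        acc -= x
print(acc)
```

x=6: not >8, acc = 1-6 = -5
x=13: >8, acc = (-5)+13 = 8
x=12: >8, acc = 8+12 = 20
x=6: not >8, acc = 20-6 = 14
x=7: not >8, acc = 14-7 = 7
x=6: not >8, acc = 7-6 = 1
x=8: not >8, acc = 1-8 = -7
x=-3: not >8, acc = (-7)-(-3) = -4
x=3: not >8, acc = (-4)-3 = -7

-7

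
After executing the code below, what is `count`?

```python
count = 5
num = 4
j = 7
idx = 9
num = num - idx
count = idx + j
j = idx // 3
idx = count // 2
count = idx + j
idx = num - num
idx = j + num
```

11

num = 4-9 = -5
count = 9+7 = 16
j = 9//3 = 3
idx = 16//2 = 8
count = 8+3 = 11
idx = (-5)-(-5) = 0
idx = 3+(-5) = -2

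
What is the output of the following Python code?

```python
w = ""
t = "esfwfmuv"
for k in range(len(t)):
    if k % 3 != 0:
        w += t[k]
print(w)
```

k=0: skip
k=1: add 's' → 's'
k=2: add 'f' → 'sf'
k=3: skip
k=4: add 'f' → 'sff'
k=5: add 'm' → 'sffm'
k=6: skip
k=7: add 'v' → 'sffmv'

sffmv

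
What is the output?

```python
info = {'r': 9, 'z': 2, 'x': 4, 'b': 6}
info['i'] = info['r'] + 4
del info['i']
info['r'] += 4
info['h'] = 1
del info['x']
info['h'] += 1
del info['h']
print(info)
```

info['i'] = info['r']+4 = 13 → {'r': 9, 'z': 2, 'x': 4, 'b': 6, 'i': 13}
del 'i' → {'r': 9, 'z': 2, 'x': 4, 'b': 6}
info['r'] = 9+4 = 13 → {'r': 13, 'z': 2, 'x': 4, 'b': 6}
info['h'] = 1 → {'r': 13, 'z': 2, 'x': 4, 'b': 6, 'h': 1}
del 'x' → {'r': 13, 'z': 2, 'b': 6, 'h': 1}
info['h'] = 1+1 = 2 → {'r': 13, 'z': 2, 'b': 6, 'h': 2}
del 'h' → {'r': 13, 'z': 2, 'b': 6}

{'r': 13, 'z': 2, 'b': 6}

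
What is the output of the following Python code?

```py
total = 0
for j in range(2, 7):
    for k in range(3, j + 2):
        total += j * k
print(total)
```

315

j=2,k=3: total = 0+6 = 6
j=3,k=3: total = 6+9 = 15
j=3,k=4: total = 15+12 = 27
j=4,k=3: total = 27+12 = 39
j=4,k=4: total = 39+16 = 55
j=4,k=5: total = 55+20 = 75
j=5,k=3: total = 75+15 = 90
j=5,k=4: total = 90+20 = 110
j=5,k=5: total = 110+25 = 135
j=5,k=6: total = 135+30 = 165
j=6,k=3: total = 165+18 = 183
j=6,k=4: total = 183+24 = 207
j=6,k=5: total = 207+30 = 237
j=6,k=6: total = 237+36 = 273
j=6,k=7: total = 273+42 = 315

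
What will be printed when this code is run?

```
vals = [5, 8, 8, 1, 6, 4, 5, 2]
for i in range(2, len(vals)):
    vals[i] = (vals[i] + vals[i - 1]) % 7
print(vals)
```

i=2: vals[2] = (8+8)%7 = 2 → [5, 8, 2, 1, 6, 4, 5, 2]
i=3: vals[3] = (1+2)%7 = 3 → [5, 8, 2, 3, 6, 4, 5, 2]
i=4: vals[4] = (6+3)%7 = 2 → [5, 8, 2, 3, 2, 4, 5, 2]
i=5: vals[5] = (4+2)%7 = 6 → [5, 8, 2, 3, 2, 6, 5, 2]
i=6: vals[6] = (5+6)%7 = 4 → [5, 8, 2, 3, 2, 6, 4, 2]
i=7: vals[7] = (2+4)%7 = 6 → [5, 8, 2, 3, 2, 6, 4, 6]

[5, 8, 2, 3, 2, 6, 4, 6]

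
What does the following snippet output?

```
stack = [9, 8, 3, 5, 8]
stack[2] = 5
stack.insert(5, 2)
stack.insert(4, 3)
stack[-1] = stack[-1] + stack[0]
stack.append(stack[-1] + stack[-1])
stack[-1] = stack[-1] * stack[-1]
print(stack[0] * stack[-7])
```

72

stack[2] = 5 → [9, 8, 5, 5, 8]
insert 2 at 5 → [9, 8, 5, 5, 8, 2]
insert 3 at 4 → [9, 8, 5, 5, 3, 8, 2]
stack[-1] = stack[-1]+stack[0] = 2+9 = 11 → [9, 8, 5, 5, 3, 8, 11]
append stack[-1]+stack[-1] = 11+11 = 22 → [9, 8, 5, 5, 3, 8, 11, 22]
stack[-1] = stack[-1]*stack[-1] = 22*22 = 484 → [9, 8, 5, 5, 3, 8, 11, 484]
stack[0]*stack[-7] = 9*8 = 72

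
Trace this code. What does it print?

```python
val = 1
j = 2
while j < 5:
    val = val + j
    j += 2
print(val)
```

j=2: val = 1+2 = 3
j=4: val = 3+4 = 7

7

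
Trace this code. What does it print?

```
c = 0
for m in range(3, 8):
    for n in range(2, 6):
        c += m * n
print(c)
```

m=3,n=2: c = 0+6 = 6
m=3,n=3: c = 6+9 = 15
m=3,n=4: c = 15+12 = 27
m=3,n=5: c = 27+15 = 42
m=4,n=2: c = 42+8 = 50
m=4,n=3: c = 50+12 = 62
m=4,n=4: c = 62+16 = 78
m=4,n=5: c = 78+20 = 98
m=5,n=2: c = 98+10 = 108
m=5,n=3: c = 108+15 = 123
m=5,n=4: c = 123+20 = 143
m=5,n=5: c = 143+25 = 168
m=6,n=2: c = 168+12 = 180
m=6,n=3: c = 180+18 = 198
m=6,n=4: c = 198+24 = 222
m=6,n=5: c = 222+30 = 252
m=7,n=2: c = 252+14 = 266
m=7,n=3: c = 266+21 = 287
m=7,n=4: c = 287+28 = 315
m=7,n=5: c = 315+35 = 350

350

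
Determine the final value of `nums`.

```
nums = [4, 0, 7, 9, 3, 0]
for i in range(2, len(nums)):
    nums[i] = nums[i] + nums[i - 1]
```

i=2: nums[2] = 7+0 = 7 → [4, 0, 7, 9, 3, 0]
i=3: nums[3] = 9+7 = 16 → [4, 0, 7, 16, 3, 0]
i=4: nums[4] = 3+16 = 19 → [4, 0, 7, 16, 19, 0]
i=5: nums[5] = 0+19 = 19 → [4, 0, 7, 16, 19, 19]

[4, 0, 7, 16, 19, 19]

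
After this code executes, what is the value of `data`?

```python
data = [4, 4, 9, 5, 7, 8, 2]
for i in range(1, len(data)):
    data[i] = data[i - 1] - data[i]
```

[4, 0, -9, -14, -21, -29, -31]

i=1: data[1] = 4-4 = 0 → [4, 0, 9, 5, 7, 8, 2]
i=2: data[2] = 0-9 = -9 → [4, 0, -9, 5, 7, 8, 2]
i=3: data[3] = (-9)-5 = -14 → [4, 0, -9, -14, 7, 8, 2]
i=4: data[4] = (-14)-7 = -21 → [4, 0, -9, -14, -21, 8, 2]
i=5: data[5] = (-21)-8 = -29 → [4, 0, -9, -14, -21, -29, 2]
i=6: data[6] = (-29)-2 = -31 → [4, 0, -9, -14, -21, -29, -31]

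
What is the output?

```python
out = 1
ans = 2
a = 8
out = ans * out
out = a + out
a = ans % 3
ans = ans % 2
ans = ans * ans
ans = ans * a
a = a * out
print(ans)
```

out = 2*1 = 2
out = 8+2 = 10
a = 2%3 = 2
ans = 2%2 = 0
ans = 0*0 = 0
ans = 0*2 = 0
a = 2*10 = 20

0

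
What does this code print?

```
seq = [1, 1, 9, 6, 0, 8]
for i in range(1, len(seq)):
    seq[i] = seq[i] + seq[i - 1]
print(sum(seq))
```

73

i=1: seq[1] = 1+1 = 2 → [1, 2, 9, 6, 0, 8]
i=2: seq[2] = 9+2 = 11 → [1, 2, 11, 6, 0, 8]
i=3: seq[3] = 6+11 = 17 → [1, 2, 11, 17, 0, 8]
i=4: seq[4] = 0+17 = 17 → [1, 2, 11, 17, 17, 8]
i=5: seq[5] = 8+17 = 25 → [1, 2, 11, 17, 17, 25]
sum = 73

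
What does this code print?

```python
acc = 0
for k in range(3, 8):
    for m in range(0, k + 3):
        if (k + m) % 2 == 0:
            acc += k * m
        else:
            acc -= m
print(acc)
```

k=3,m=0: odd sum, acc = 0-0 = 0
k=3,m=1: even sum, acc = 0+3 = 3
k=3,m=2: odd sum, acc = 3-2 = 1
k=3,m=3: even sum, acc = 1+9 = 10
k=3,m=4: odd sum, acc = 10-4 = 6
k=3,m=5: even sum, acc = 6+15 = 21
k=4,m=0: even sum, acc = 21+0 = 21
k=4,m=1: odd sum, acc = 21-1 = 20
k=4,m=2: even sum, acc = 20+8 = 28
k=4,m=3: odd sum, acc = 28-3 = 25
k=4,m=4: even sum, acc = 25+16 = 41
k=4,m=5: odd sum, acc = 41-5 = 36
k=4,m=6: even sum, acc = 36+24 = 60
k=5,m=0: odd sum, acc = 60-0 = 60
k=5,m=1: even sum, acc = 60+5 = 65
k=5,m=2: odd sum, acc = 65-2 = 63
k=5,m=3: even sum, acc = 63+15 = 78
k=5,m=4: odd sum, acc = 78-4 = 74
k=5,m=5: even sum, acc = 74+25 = 99
k=5,m=6: odd sum, acc = 99-6 = 93
k=5,m=7: even sum, acc = 93+35 = 128
k=6,m=0: even sum, acc = 128+0 = 128
k=6,m=1: odd sum, acc = 128-1 = 127
k=6,m=2: even sum, acc = 127+12 = 139
k=6,m=3: odd sum, acc = 139-3 = 136
k=6,m=4: even sum, acc = 136+24 = 160
k=6,m=5: odd sum, acc = 160-5 = 155
k=6,m=6: even sum, acc = 155+36 = 191
k=6,m=7: odd sum, acc = 191-7 = 184
k=6,m=8: even sum, acc = 184+48 = 232
k=7,m=0: odd sum, acc = 232-0 = 232
k=7,m=1: even sum, acc = 232+7 = 239
k=7,m=2: odd sum, acc = 239-2 = 237
k=7,m=3: even sum, acc = 237+21 = 258
k=7,m=4: odd sum, acc = 258-4 = 254
k=7,m=5: even sum, acc = 254+35 = 289
k=7,m=6: odd sum, acc = 289-6 = 283
k=7,m=7: even sum, acc = 283+49 = 332
k=7,m=8: odd sum, acc = 332-8 = 324
k=7,m=9: even sum, acc = 324+63 = 387

387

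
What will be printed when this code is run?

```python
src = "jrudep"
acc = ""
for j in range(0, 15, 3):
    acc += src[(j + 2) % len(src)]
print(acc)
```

j=0: add src[2]='u' → 'u'
j=3: add src[5]='p' → 'up'
j=6: add src[2]='u' → 'upu'
j=9: add src[5]='p' → 'upup'
j=12: add src[2]='u' → 'upupu'

upupu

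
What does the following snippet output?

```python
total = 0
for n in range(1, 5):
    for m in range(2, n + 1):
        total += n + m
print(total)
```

n=2,m=2: total = 0+4 = 4
n=3,m=2: total = 4+5 = 9
n=3,m=3: total = 9+6 = 15
n=4,m=2: total = 15+6 = 21
n=4,m=3: total = 21+7 = 28
n=4,m=4: total = 28+8 = 36

36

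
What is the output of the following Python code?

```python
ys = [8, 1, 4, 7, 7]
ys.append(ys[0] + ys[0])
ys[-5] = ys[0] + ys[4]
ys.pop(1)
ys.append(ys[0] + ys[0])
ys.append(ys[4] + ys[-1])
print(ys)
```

[8, 4, 7, 7, 16, 16, 32]

append ys[0]+ys[0] = 8+8 = 16 → [8, 1, 4, 7, 7, 16]
ys[-5] = ys[0]+ys[4] = 8+7 = 15 → [8, 15, 4, 7, 7, 16]
pop(1) removes 15 → [8, 4, 7, 7, 16]
append ys[0]+ys[0] = 8+8 = 16 → [8, 4, 7, 7, 16, 16]
append ys[4]+ys[-1] = 16+16 = 32 → [8, 4, 7, 7, 16, 16, 32]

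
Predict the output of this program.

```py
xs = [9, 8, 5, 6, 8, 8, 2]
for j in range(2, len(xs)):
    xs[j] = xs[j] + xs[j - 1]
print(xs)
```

j=2: xs[2] = 5+8 = 13 → [9, 8, 13, 6, 8, 8, 2]
j=3: xs[3] = 6+13 = 19 → [9, 8, 13, 19, 8, 8, 2]
j=4: xs[4] = 8+19 = 27 → [9, 8, 13, 19, 27, 8, 2]
j=5: xs[5] = 8+27 = 35 → [9, 8, 13, 19, 27, 35, 2]
j=6: xs[6] = 2+35 = 37 → [9, 8, 13, 19, 27, 35, 37]

[9, 8, 13, 19, 27, 35, 37]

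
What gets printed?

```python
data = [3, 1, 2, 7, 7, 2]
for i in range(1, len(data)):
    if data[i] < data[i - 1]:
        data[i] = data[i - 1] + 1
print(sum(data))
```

i=1: 1<3, data[1] = 3+1 = 4 → [3, 4, 2, 7, 7, 2]
i=2: 2<4, data[2] = 4+1 = 5 → [3, 4, 5, 7, 7, 2]
i=3: 7>=5, unchanged → [3, 4, 5, 7, 7, 2]
i=4: 7>=7, unchanged → [3, 4, 5, 7, 7, 2]
i=5: 2<7, data[5] = 7+1 = 8 → [3, 4, 5, 7, 7, 8]
sum = 34

34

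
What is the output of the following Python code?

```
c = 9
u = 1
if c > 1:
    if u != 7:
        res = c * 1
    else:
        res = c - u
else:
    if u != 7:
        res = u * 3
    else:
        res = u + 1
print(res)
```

c=9, u=1
c > 1 is True; u != 7 is True
→ res = c * 1 = 9

9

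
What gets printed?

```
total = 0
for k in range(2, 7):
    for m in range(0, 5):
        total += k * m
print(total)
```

k=2,m=0: total = 0+0 = 0
k=2,m=1: total = 0+2 = 2
k=2,m=2: total = 2+4 = 6
k=2,m=3: total = 6+6 = 12
k=2,m=4: total = 12+8 = 20
k=3,m=0: total = 20+0 = 20
k=3,m=1: total = 20+3 = 23
k=3,m=2: total = 23+6 = 29
k=3,m=3: total = 29+9 = 38
k=3,m=4: total = 38+12 = 50
k=4,m=0: total = 50+0 = 50
k=4,m=1: total = 50+4 = 54
k=4,m=2: total = 54+8 = 62
k=4,m=3: total = 62+12 = 74
k=4,m=4: total = 74+16 = 90
k=5,m=0: total = 90+0 = 90
k=5,m=1: total = 90+5 = 95
k=5,m=2: total = 95+10 = 105
k=5,m=3: total = 105+15 = 120
k=5,m=4: total = 120+20 = 140
k=6,m=0: total = 140+0 = 140
k=6,m=1: total = 140+6 = 146
k=6,m=2: total = 146+12 = 158
k=6,m=3: total = 158+18 = 176
k=6,m=4: total = 176+24 = 200

200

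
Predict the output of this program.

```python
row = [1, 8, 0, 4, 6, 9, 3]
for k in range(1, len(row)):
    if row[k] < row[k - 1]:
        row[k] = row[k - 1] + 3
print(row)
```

[1, 8, 11, 14, 17, 20, 23]

k=1: 8>=1, unchanged → [1, 8, 0, 4, 6, 9, 3]
k=2: 0<8, row[2] = 8+3 = 11 → [1, 8, 11, 4, 6, 9, 3]
k=3: 4<11, row[3] = 11+3 = 14 → [1, 8, 11, 14, 6, 9, 3]
k=4: 6<14, row[4] = 14+3 = 17 → [1, 8, 11, 14, 17, 9, 3]
k=5: 9<17, row[5] = 17+3 = 20 → [1, 8, 11, 14, 17, 20, 3]
k=6: 3<20, row[6] = 20+3 = 23 → [1, 8, 11, 14, 17, 20, 23]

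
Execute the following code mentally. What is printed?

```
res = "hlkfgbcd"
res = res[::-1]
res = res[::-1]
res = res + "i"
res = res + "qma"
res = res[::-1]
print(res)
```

reverse → 'dcbgfklh'
reverse → 'hlkfgbcd'
+ 'i' → 'hlkfgbcdi'
+ 'qma' → 'hlkfgbcdiqma'
reverse → 'amqidcbgfklh'

amqidcbgfklh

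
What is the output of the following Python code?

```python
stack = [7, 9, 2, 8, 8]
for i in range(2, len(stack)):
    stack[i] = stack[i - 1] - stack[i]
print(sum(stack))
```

i=2: stack[2] = 9-2 = 7 → [7, 9, 7, 8, 8]
i=3: stack[3] = 7-8 = -1 → [7, 9, 7, -1, 8]
i=4: stack[4] = (-1)-8 = -9 → [7, 9, 7, -1, -9]
sum = 13

13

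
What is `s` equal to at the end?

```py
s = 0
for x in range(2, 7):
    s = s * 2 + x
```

x=2: s = 0*2+2 = 2
x=3: s = 2*2+3 = 7
x=4: s = 7*2+4 = 18
x=5: s = 18*2+5 = 41
x=6: s = 41*2+6 = 88

88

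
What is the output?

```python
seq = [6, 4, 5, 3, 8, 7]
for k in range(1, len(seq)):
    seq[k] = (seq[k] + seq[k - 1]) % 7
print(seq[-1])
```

5

k=1: seq[1] = (4+6)%7 = 3 → [6, 3, 5, 3, 8, 7]
k=2: seq[2] = (5+3)%7 = 1 → [6, 3, 1, 3, 8, 7]
k=3: seq[3] = (3+1)%7 = 4 → [6, 3, 1, 4, 8, 7]
k=4: seq[4] = (8+4)%7 = 5 → [6, 3, 1, 4, 5, 7]
k=5: seq[5] = (7+5)%7 = 5 → [6, 3, 1, 4, 5, 5]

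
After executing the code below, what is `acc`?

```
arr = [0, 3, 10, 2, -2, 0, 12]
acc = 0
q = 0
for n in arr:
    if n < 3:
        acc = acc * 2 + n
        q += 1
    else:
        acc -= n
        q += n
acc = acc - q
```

-141

n=0: <3, acc = 0*2+0 = 0; q=1
n=3: not <3, acc = 0-3 = -3; q=4
n=10: not <3, acc = (-3)-10 = -13; q=14
n=2: <3, acc = (-13)*2+2 = -24; q=15
n=-2: <3, acc = (-24)*2+(-2) = -50; q=16
n=0: <3, acc = (-50)*2+0 = -100; q=17
n=12: not <3, acc = (-100)-12 = -112; q=29
acc-q = (-112)-29 = -141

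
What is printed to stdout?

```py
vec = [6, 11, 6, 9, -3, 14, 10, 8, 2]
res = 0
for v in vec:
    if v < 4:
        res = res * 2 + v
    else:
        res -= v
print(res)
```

v=6: not <4, res = 0-6 = -6
v=11: not <4, res = (-6)-11 = -17
v=6: not <4, res = (-17)-6 = -23
v=9: not <4, res = (-23)-9 = -32
v=-3: <4, res = (-32)*2+(-3) = -67
v=14: not <4, res = (-67)-14 = -81
v=10: not <4, res = (-81)-10 = -91
v=8: not <4, res = (-91)-8 = -99
v=2: <4, res = (-99)*2+2 = -196

-196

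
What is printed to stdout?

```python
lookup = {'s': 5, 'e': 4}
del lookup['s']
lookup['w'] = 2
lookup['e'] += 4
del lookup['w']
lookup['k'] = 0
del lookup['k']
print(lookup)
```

del 's' → {'e': 4}
lookup['w'] = 2 → {'e': 4, 'w': 2}
lookup['e'] = 4+4 = 8 → {'e': 8, 'w': 2}
del 'w' → {'e': 8}
lookup['k'] = 0 → {'e': 8, 'k': 0}
del 'k' → {'e': 8}

{'e': 8}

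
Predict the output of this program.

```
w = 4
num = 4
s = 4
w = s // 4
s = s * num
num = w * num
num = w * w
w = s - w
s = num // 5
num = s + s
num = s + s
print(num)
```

0

w = 4//4 = 1
s = 4*4 = 16
num = 1*4 = 4
num = 1*1 = 1
w = 16-1 = 15
s = 1//5 = 0
num = 0+0 = 0
num = 0+0 = 0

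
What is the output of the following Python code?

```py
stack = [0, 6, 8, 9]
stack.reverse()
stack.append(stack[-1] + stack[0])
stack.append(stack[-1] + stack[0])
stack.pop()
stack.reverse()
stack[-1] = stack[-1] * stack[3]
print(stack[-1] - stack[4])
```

reverse → [9, 8, 6, 0]
append stack[-1]+stack[0] = 0+9 = 9 → [9, 8, 6, 0, 9]
append stack[-1]+stack[0] = 9+9 = 18 → [9, 8, 6, 0, 9, 18]
pop() removes 18 → [9, 8, 6, 0, 9]
reverse → [9, 0, 6, 8, 9]
stack[-1] = stack[-1]*stack[3] = 9*8 = 72 → [9, 0, 6, 8, 72]
stack[-1]-stack[4] = 72-72 = 0

0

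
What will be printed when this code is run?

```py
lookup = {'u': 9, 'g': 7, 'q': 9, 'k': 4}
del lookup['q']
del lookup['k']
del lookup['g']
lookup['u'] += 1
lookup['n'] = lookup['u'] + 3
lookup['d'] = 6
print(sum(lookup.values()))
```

del 'q' → {'u': 9, 'g': 7, 'k': 4}
del 'k' → {'u': 9, 'g': 7}
del 'g' → {'u': 9}
lookup['u'] = 9+1 = 10 → {'u': 10}
lookup['n'] = lookup['u']+3 = 13 → {'u': 10, 'n': 13}
lookup['d'] = 6 → {'u': 10, 'n': 13, 'd': 6}
sum of values = 29

29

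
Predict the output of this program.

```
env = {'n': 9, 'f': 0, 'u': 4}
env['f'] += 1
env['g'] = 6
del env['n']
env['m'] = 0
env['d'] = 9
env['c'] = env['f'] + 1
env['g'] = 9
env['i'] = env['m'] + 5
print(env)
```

env['f'] = 0+1 = 1 → {'n': 9, 'f': 1, 'u': 4}
env['g'] = 6 → {'n': 9, 'f': 1, 'u': 4, 'g': 6}
del 'n' → {'f': 1, 'u': 4, 'g': 6}
env['m'] = 0 → {'f': 1, 'u': 4, 'g': 6, 'm': 0}
env['d'] = 9 → {'f': 1, 'u': 4, 'g': 6, 'm': 0, 'd': 9}
env['c'] = env['f']+1 = 2 → {'f': 1, 'u': 4, 'g': 6, 'm': 0, 'd': 9, 'c': 2}
env['g'] = 9 → {'f': 1, 'u': 4, 'g': 9, 'm': 0, 'd': 9, 'c': 2}
env['i'] = env['m']+5 = 5 → {'f': 1, 'u': 4, 'g': 9, 'm': 0, 'd': 9, 'c': 2, 'i': 5}

{'f': 1, 'u': 4, 'g': 9, 'm': 0, 'd': 9, 'c': 2, 'i': 5}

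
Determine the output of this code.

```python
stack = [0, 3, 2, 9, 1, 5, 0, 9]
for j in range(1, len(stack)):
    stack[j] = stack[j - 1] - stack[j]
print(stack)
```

[0, -3, -5, -14, -15, -20, -20, -29]

j=1: stack[1] = 0-3 = -3 → [0, -3, 2, 9, 1, 5, 0, 9]
j=2: stack[2] = (-3)-2 = -5 → [0, -3, -5, 9, 1, 5, 0, 9]
j=3: stack[3] = (-5)-9 = -14 → [0, -3, -5, -14, 1, 5, 0, 9]
j=4: stack[4] = (-14)-1 = -15 → [0, -3, -5, -14, -15, 5, 0, 9]
j=5: stack[5] = (-15)-5 = -20 → [0, -3, -5, -14, -15, -20, 0, 9]
j=6: stack[6] = (-20)-0 = -20 → [0, -3, -5, -14, -15, -20, -20, 9]
j=7: stack[7] = (-20)-9 = -29 → [0, -3, -5, -14, -15, -20, -20, -29]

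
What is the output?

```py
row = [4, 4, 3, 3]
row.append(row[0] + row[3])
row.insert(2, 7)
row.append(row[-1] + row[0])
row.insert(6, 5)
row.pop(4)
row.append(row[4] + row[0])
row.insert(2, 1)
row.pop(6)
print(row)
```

[4, 4, 1, 7, 3, 7, 11, 11]

append row[0]+row[3] = 4+3 = 7 → [4, 4, 3, 3, 7]
insert 7 at 2 → [4, 4, 7, 3, 3, 7]
append row[-1]+row[0] = 7+4 = 11 → [4, 4, 7, 3, 3, 7, 11]
insert 5 at 6 → [4, 4, 7, 3, 3, 7, 5, 11]
pop(4) removes 3 → [4, 4, 7, 3, 7, 5, 11]
append row[4]+row[0] = 7+4 = 11 → [4, 4, 7, 3, 7, 5, 11, 11]
insert 1 at 2 → [4, 4, 1, 7, 3, 7, 5, 11, 11]
pop(6) removes 5 → [4, 4, 1, 7, 3, 7, 11, 11]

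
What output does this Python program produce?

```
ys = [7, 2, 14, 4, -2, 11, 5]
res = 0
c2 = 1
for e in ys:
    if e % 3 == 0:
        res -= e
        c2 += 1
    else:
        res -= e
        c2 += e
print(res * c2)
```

e=7: not %3==0, res = 0-7 = -7; c2=8
e=2: not %3==0, res = (-7)-2 = -9; c2=10
e=14: not %3==0, res = (-9)-14 = -23; c2=24
e=4: not %3==0, res = (-23)-4 = -27; c2=28
e=-2: not %3==0, res = (-27)-(-2) = -25; c2=26
e=11: not %3==0, res = (-25)-11 = -36; c2=37
e=5: not %3==0, res = (-36)-5 = -41; c2=42
res*c2 = (-41)*42 = -1722

-1722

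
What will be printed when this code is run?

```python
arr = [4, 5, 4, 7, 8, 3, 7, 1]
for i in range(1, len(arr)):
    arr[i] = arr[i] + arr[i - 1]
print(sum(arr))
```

182

i=1: arr[1] = 5+4 = 9 → [4, 9, 4, 7, 8, 3, 7, 1]
i=2: arr[2] = 4+9 = 13 → [4, 9, 13, 7, 8, 3, 7, 1]
i=3: arr[3] = 7+13 = 20 → [4, 9, 13, 20, 8, 3, 7, 1]
i=4: arr[4] = 8+20 = 28 → [4, 9, 13, 20, 28, 3, 7, 1]
i=5: arr[5] = 3+28 = 31 → [4, 9, 13, 20, 28, 31, 7, 1]
i=6: arr[6] = 7+31 = 38 → [4, 9, 13, 20, 28, 31, 38, 1]
i=7: arr[7] = 1+38 = 39 → [4, 9, 13, 20, 28, 31, 38, 39]
sum = 182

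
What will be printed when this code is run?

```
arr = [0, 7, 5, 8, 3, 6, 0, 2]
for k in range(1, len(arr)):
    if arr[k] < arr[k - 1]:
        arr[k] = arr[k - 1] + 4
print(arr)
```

[0, 7, 11, 15, 19, 23, 27, 31]

k=1: 7>=0, unchanged → [0, 7, 5, 8, 3, 6, 0, 2]
k=2: 5<7, arr[2] = 7+4 = 11 → [0, 7, 11, 8, 3, 6, 0, 2]
k=3: 8<11, arr[3] = 11+4 = 15 → [0, 7, 11, 15, 3, 6, 0, 2]
k=4: 3<15, arr[4] = 15+4 = 19 → [0, 7, 11, 15, 19, 6, 0, 2]
k=5: 6<19, arr[5] = 19+4 = 23 → [0, 7, 11, 15, 19, 23, 0, 2]
k=6: 0<23, arr[6] = 23+4 = 27 → [0, 7, 11, 15, 19, 23, 27, 2]
k=7: 2<27, arr[7] = 27+4 = 31 → [0, 7, 11, 15, 19, 23, 27, 31]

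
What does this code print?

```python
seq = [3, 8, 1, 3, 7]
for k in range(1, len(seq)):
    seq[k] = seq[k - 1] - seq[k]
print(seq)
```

k=1: seq[1] = 3-8 = -5 → [3, -5, 1, 3, 7]
k=2: seq[2] = (-5)-1 = -6 → [3, -5, -6, 3, 7]
k=3: seq[3] = (-6)-3 = -9 → [3, -5, -6, -9, 7]
k=4: seq[4] = (-9)-7 = -16 → [3, -5, -6, -9, -16]

[3, -5, -6, -9, -16]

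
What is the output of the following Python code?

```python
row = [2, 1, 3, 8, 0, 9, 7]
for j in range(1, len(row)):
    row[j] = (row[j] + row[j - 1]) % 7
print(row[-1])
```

2

j=1: row[1] = (1+2)%7 = 3 → [2, 3, 3, 8, 0, 9, 7]
j=2: row[2] = (3+3)%7 = 6 → [2, 3, 6, 8, 0, 9, 7]
j=3: row[3] = (8+6)%7 = 0 → [2, 3, 6, 0, 0, 9, 7]
j=4: row[4] = (0+0)%7 = 0 → [2, 3, 6, 0, 0, 9, 7]
j=5: row[5] = (9+0)%7 = 2 → [2, 3, 6, 0, 0, 2, 7]
j=6: row[6] = (7+2)%7 = 2 → [2, 3, 6, 0, 0, 2, 2]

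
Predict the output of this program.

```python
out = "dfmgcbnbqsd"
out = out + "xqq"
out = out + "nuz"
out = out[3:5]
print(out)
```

gc

+ 'xqq' → 'dfmgcbnbqsdxqq'
+ 'nuz' → 'dfmgcbnbqsdxqqnuz'
slice [3:5] → 'gc'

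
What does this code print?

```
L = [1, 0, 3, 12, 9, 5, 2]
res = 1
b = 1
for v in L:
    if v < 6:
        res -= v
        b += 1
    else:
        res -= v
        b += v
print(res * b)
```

v=1: <6, res = 1-1 = 0; b=2
v=0: <6, res = 0-0 = 0; b=3
v=3: <6, res = 0-3 = -3; b=4
v=12: not <6, res = (-3)-12 = -15; b=16
v=9: not <6, res = (-15)-9 = -24; b=25
v=5: <6, res = (-24)-5 = -29; b=26
v=2: <6, res = (-29)-2 = -31; b=27
res*b = (-31)*27 = -837

-837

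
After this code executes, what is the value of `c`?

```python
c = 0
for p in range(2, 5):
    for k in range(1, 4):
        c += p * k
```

54

p=2,k=1: c = 0+2 = 2
p=2,k=2: c = 2+4 = 6
p=2,k=3: c = 6+6 = 12
p=3,k=1: c = 12+3 = 15
p=3,k=2: c = 15+6 = 21
p=3,k=3: c = 21+9 = 30
p=4,k=1: c = 30+4 = 34
p=4,k=2: c = 34+8 = 42
p=4,k=3: c = 42+12 = 54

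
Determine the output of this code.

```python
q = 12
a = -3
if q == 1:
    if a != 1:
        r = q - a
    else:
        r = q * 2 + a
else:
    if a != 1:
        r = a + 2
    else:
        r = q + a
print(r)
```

-1

q=12, a=-3
q == 1 is False; a != 1 is True
→ r = a + 2 = -1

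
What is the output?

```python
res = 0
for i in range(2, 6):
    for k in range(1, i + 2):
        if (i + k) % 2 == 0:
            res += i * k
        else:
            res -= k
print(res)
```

i=2,k=1: odd sum, res = 0-1 = -1
i=2,k=2: even sum, res = (-1)+4 = 3
i=2,k=3: odd sum, res = 3-3 = 0
i=3,k=1: even sum, res = 0+3 = 3
i=3,k=2: odd sum, res = 3-2 = 1
i=3,k=3: even sum, res = 1+9 = 10
i=3,k=4: odd sum, res = 10-4 = 6
i=4,k=1: odd sum, res = 6-1 = 5
i=4,k=2: even sum, res = 5+8 = 13
i=4,k=3: odd sum, res = 13-3 = 10
i=4,k=4: even sum, res = 10+16 = 26
i=4,k=5: odd sum, res = 26-5 = 21
i=5,k=1: even sum, res = 21+5 = 26
i=5,k=2: odd sum, res = 26-2 = 24
i=5,k=3: even sum, res = 24+15 = 39
i=5,k=4: odd sum, res = 39-4 = 35
i=5,k=5: even sum, res = 35+25 = 60
i=5,k=6: odd sum, res = 60-6 = 54

54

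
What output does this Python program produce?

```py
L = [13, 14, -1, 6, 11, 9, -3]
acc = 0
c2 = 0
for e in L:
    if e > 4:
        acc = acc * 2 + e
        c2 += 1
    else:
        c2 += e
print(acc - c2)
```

374

e=13: >4, acc = 0*2+13 = 13; c2=1
e=14: >4, acc = 13*2+14 = 40; c2=2
e=-1: not >4; c2=1
e=6: >4, acc = 40*2+6 = 86; c2=2
e=11: >4, acc = 86*2+11 = 183; c2=3
e=9: >4, acc = 183*2+9 = 375; c2=4
e=-3: not >4; c2=1
acc-c2 = 375-1 = 374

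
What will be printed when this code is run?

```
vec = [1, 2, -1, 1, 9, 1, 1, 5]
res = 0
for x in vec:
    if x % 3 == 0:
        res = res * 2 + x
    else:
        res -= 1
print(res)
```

-2

x=1: not %3==0, res = 0-1 = -1
x=2: not %3==0, res = (-1)-1 = -2
x=-1: not %3==0, res = (-2)-1 = -3
x=1: not %3==0, res = (-3)-1 = -4
x=9: %3==0, res = (-4)*2+9 = 1
x=1: not %3==0, res = 1-1 = 0
x=1: not %3==0, res = 0-1 = -1
x=5: not %3==0, res = (-1)-1 = -2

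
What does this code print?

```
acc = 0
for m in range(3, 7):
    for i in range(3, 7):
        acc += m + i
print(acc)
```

144

m=3,i=3: acc = 0+6 = 6
m=3,i=4: acc = 6+7 = 13
m=3,i=5: acc = 13+8 = 21
m=3,i=6: acc = 21+9 = 30
m=4,i=3: acc = 30+7 = 37
m=4,i=4: acc = 37+8 = 45
m=4,i=5: acc = 45+9 = 54
m=4,i=6: acc = 54+10 = 64
m=5,i=3: acc = 64+8 = 72
m=5,i=4: acc = 72+9 = 81
m=5,i=5: acc = 81+10 = 91
m=5,i=6: acc = 91+11 = 102
m=6,i=3: acc = 102+9 = 111
m=6,i=4: acc = 111+10 = 121
m=6,i=5: acc = 121+11 = 132
m=6,i=6: acc = 132+12 = 144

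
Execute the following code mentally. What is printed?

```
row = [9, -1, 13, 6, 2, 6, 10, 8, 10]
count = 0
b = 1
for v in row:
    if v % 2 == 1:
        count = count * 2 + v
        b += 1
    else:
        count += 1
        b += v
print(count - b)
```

7

v=9: odd, count = 0*2+9 = 9; b=2
v=-1: odd, count = 9*2+(-1) = 17; b=3
v=13: odd, count = 17*2+13 = 47; b=4
v=6: not odd, count = 47+1 = 48; b=10
v=2: not odd, count = 48+1 = 49; b=12
v=6: not odd, count = 49+1 = 50; b=18
v=10: not odd, count = 50+1 = 51; b=28
v=8: not odd, count = 51+1 = 52; b=36
v=10: not odd, count = 52+1 = 53; b=46
count-b = 53-46 = 7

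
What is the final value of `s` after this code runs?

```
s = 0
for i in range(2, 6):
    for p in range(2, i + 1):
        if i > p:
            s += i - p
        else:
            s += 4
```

i=2,p=2: not 2>2, s = 0+4 = 4
i=3,p=2: 3>2, s = 4+1 = 5
i=3,p=3: not 3>3, s = 5+4 = 9
i=4,p=2: 4>2, s = 9+2 = 11
i=4,p=3: 4>3, s = 11+1 = 12
i=4,p=4: not 4>4, s = 12+4 = 16
i=5,p=2: 5>2, s = 16+3 = 19
i=5,p=3: 5>3, s = 19+2 = 21
i=5,p=4: 5>4, s = 21+1 = 22
i=5,p=5: not 5>5, s = 22+4 = 26

26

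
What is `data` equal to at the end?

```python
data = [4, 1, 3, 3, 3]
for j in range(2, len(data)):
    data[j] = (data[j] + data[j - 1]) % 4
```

j=2: data[2] = (3+1)%4 = 0 → [4, 1, 0, 3, 3]
j=3: data[3] = (3+0)%4 = 3 → [4, 1, 0, 3, 3]
j=4: data[4] = (3+3)%4 = 2 → [4, 1, 0, 3, 2]

[4, 1, 0, 3, 2]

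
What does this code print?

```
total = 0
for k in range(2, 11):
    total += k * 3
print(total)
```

k=2: total = 0+2*3 = 6
k=3: total = 6+3*3 = 15
k=4: total = 15+4*3 = 27
k=5: total = 27+5*3 = 42
k=6: total = 42+6*3 = 60
k=7: total = 60+7*3 = 81
k=8: total = 81+8*3 = 105
k=9: total = 105+9*3 = 132
k=10: total = 132+10*3 = 162

162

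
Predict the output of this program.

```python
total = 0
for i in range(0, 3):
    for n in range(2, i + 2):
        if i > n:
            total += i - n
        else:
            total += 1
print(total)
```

i=1,n=2: not 1>2, total = 0+1 = 1
i=2,n=2: not 2>2, total = 1+1 = 2
i=2,n=3: not 2>3, total = 2+1 = 3

3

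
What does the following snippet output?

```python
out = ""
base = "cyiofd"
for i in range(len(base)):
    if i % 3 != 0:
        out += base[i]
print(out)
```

i=0: skip
i=1: add 'y' → 'y'
i=2: add 'i' → 'yi'
i=3: skip
i=4: add 'f' → 'yif'
i=5: add 'd' → 'yifd'

yifd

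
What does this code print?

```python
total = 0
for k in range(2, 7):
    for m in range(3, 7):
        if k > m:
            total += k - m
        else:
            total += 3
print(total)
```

52

k=2,m=3: not 2>3, total = 0+3 = 3
k=2,m=4: not 2>4, total = 3+3 = 6
k=2,m=5: not 2>5, total = 6+3 = 9
k=2,m=6: not 2>6, total = 9+3 = 12
k=3,m=3: not 3>3, total = 12+3 = 15
k=3,m=4: not 3>4, total = 15+3 = 18
k=3,m=5: not 3>5, total = 18+3 = 21
k=3,m=6: not 3>6, total = 21+3 = 24
k=4,m=3: 4>3, total = 24+1 = 25
k=4,m=4: not 4>4, total = 25+3 = 28
k=4,m=5: not 4>5, total = 28+3 = 31
k=4,m=6: not 4>6, total = 31+3 = 34
k=5,m=3: 5>3, total = 34+2 = 36
k=5,m=4: 5>4, total = 36+1 = 37
k=5,m=5: not 5>5, total = 37+3 = 40
k=5,m=6: not 5>6, total = 40+3 = 43
k=6,m=3: 6>3, total = 43+3 = 46
k=6,m=4: 6>4, total = 46+2 = 48
k=6,m=5: 6>5, total = 48+1 = 49
k=6,m=6: not 6>6, total = 49+3 = 52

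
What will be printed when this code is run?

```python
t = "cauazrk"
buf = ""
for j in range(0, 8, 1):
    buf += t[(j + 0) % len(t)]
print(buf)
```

cauazrkc

j=0: add t[0]='c' → 'c'
j=1: add t[1]='a' → 'ca'
j=2: add t[2]='u' → 'cau'
j=3: add t[3]='a' → 'caua'
j=4: add t[4]='z' → 'cauaz'
j=5: add t[5]='r' → 'cauazr'
j=6: add t[6]='k' → 'cauazrk'
j=7: add t[0]='c' → 'cauazrkc'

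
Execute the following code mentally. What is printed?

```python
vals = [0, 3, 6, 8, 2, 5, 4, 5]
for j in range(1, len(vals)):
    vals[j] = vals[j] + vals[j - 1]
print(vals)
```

j=1: vals[1] = 3+0 = 3 → [0, 3, 6, 8, 2, 5, 4, 5]
j=2: vals[2] = 6+3 = 9 → [0, 3, 9, 8, 2, 5, 4, 5]
j=3: vals[3] = 8+9 = 17 → [0, 3, 9, 17, 2, 5, 4, 5]
j=4: vals[4] = 2+17 = 19 → [0, 3, 9, 17, 19, 5, 4, 5]
j=5: vals[5] = 5+19 = 24 → [0, 3, 9, 17, 19, 24, 4, 5]
j=6: vals[6] = 4+24 = 28 → [0, 3, 9, 17, 19, 24, 28, 5]
j=7: vals[7] = 5+28 = 33 → [0, 3, 9, 17, 19, 24, 28, 33]

[0, 3, 9, 17, 19, 24, 28, 33]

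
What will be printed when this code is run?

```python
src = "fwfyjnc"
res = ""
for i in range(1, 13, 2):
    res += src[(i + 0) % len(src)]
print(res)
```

wynffj

i=1: add src[1]='w' → 'w'
i=3: add src[3]='y' → 'wy'
i=5: add src[5]='n' → 'wyn'
i=7: add src[0]='f' → 'wynf'
i=9: add src[2]='f' → 'wynff'
i=11: add src[4]='j' → 'wynffj'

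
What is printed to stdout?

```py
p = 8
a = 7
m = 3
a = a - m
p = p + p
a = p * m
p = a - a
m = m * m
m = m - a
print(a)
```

a = 7-3 = 4
p = 8+8 = 16
a = 16*3 = 48
p = 48-48 = 0
m = 3*3 = 9
m = 9-48 = -39

48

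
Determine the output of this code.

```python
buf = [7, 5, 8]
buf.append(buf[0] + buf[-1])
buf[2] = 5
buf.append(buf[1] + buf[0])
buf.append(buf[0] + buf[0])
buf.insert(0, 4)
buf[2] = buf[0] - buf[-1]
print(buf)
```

append buf[0]+buf[-1] = 7+8 = 15 → [7, 5, 8, 15]
buf[2] = 5 → [7, 5, 5, 15]
append buf[1]+buf[0] = 5+7 = 12 → [7, 5, 5, 15, 12]
append buf[0]+buf[0] = 7+7 = 14 → [7, 5, 5, 15, 12, 14]
insert 4 at 0 → [4, 7, 5, 5, 15, 12, 14]
buf[2] = buf[0]-buf[-1] = 4-14 = -10 → [4, 7, -10, 5, 15, 12, 14]

[4, 7, -10, 5, 15, 12, 14]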